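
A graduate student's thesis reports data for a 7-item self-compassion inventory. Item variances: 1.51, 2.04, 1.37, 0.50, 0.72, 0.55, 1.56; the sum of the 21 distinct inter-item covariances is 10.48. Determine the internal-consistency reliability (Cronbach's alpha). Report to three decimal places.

Σσᵢ² = 1.51 + 2.04 + 1.37 + 0.50 + 0.72 + 0.55 + 1.56 = 8.25
Sum of distinct covariances = 10.48
Var(T) = Σσᵢ² + 2·Σcov = 8.25 + 2 × 10.48 = 29.21
α = (7/6)·(1 − 8.25/29.21) = 0.837

Cronbach's alpha = 0.837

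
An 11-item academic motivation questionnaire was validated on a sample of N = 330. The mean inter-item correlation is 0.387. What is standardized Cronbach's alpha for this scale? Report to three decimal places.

α = 0.874

Standardized α = k·r̄ / (1 + (k−1)·r̄) = 11 × 0.387 / (1 + 10 × 0.387)
  = 4.2570 / 4.8700 = 0.874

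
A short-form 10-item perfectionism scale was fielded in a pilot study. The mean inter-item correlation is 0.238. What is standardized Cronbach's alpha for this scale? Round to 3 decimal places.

Standardized α = k·r̄ / (1 + (k−1)·r̄) = 10 × 0.238 / (1 + 9 × 0.238)
  = 2.3800 / 3.1420 = 0.757

standardized Cronbach's alpha = 0.757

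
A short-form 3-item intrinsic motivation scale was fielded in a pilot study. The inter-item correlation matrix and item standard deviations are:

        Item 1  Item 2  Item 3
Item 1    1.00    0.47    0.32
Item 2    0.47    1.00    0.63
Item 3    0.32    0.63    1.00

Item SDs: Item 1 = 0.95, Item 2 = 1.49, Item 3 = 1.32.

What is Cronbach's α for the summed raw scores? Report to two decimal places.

α = 0.73

Σσ²ᵢ = 0.95² + 1.49² + 1.32² = 4.8650
Covariances σ_ij = r_ij · s_i · s_j:
  σ(Item 1,Item 2) = 0.47 × 0.95 × 1.49 = 0.6653
  σ(Item 1,Item 3) = 0.32 × 0.95 × 1.32 = 0.4013
  σ(Item 2,Item 3) = 0.63 × 1.49 × 1.32 = 1.2391
σ²_T = Σσ²ᵢ + 2·Σσ_ij = 4.8650 + 2 × 2.3057 = 9.4764
α = (3/2)·(1 − 4.8650/9.4764) = 0.73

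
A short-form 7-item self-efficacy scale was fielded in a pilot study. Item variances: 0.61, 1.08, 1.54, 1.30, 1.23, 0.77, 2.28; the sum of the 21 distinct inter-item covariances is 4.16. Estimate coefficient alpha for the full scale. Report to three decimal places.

Σσ²ᵢ = 0.61 + 1.08 + 1.54 + 1.30 + 1.23 + 0.77 + 2.28 = 8.81
Sum of distinct covariances = 4.16
σ²_total = Σσ²ᵢ + 2·Σcov = 8.81 + 2 × 4.16 = 17.13
α = (7/6)·(1 − 8.81/17.13) = 0.567

α = 0.567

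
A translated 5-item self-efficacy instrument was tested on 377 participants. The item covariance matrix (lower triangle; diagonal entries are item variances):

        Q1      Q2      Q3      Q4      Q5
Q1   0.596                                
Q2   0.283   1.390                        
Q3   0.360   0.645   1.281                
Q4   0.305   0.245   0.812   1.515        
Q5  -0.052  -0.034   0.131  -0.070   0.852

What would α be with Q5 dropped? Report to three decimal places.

Remaining items: Q1, Q2, Q3, Q4 (k = 4).
Σσ²ᵢ = 0.596 + 1.390 + 1.281 + 1.515 = 4.782
σ²_T = 4.782 + 2 × 2.650 = 10.082
α (item deleted) = (4/3)·(1 − 4.782/10.082) = 0.701

α = 0.701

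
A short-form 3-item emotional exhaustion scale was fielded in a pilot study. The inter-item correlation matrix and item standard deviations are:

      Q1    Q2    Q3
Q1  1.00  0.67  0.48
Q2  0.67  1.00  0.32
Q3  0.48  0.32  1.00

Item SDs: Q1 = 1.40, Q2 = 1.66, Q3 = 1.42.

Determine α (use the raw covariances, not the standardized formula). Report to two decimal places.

Σσ²ᵢ = 1.40² + 1.66² + 1.42² = 6.7320
Covariances σ_ij = r_ij · s_i · s_j:
  σ(Q1,Q2) = 0.67 × 1.40 × 1.66 = 1.5571
  σ(Q1,Q3) = 0.48 × 1.40 × 1.42 = 0.9542
  σ(Q2,Q3) = 0.32 × 1.66 × 1.42 = 0.7543
σ²_T = Σσ²ᵢ + 2·Σσ_ij = 6.7320 + 2 × 3.2656 = 13.2632
α = (3/2)·(1 − 6.7320/13.2632) = 0.74

α = 0.74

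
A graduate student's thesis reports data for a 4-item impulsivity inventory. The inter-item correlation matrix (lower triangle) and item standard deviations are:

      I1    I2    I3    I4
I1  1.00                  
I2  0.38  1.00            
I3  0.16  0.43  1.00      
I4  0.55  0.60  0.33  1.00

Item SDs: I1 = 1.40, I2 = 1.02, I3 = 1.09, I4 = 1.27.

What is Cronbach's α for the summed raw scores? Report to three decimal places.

Cronbach's α = 0.727

Σσ²ᵢ = 1.40² + 1.02² + 1.09² + 1.27² = 5.8014
Covariances σ_ij = r_ij · s_i · s_j:
  σ(I1,I2) = 0.38 × 1.40 × 1.02 = 0.5426
  σ(I1,I3) = 0.16 × 1.40 × 1.09 = 0.2442
  σ(I1,I4) = 0.55 × 1.40 × 1.27 = 0.9779
  σ(I2,I3) = 0.43 × 1.02 × 1.09 = 0.4781
  σ(I2,I4) = 0.60 × 1.02 × 1.27 = 0.7772
  σ(I3,I4) = 0.33 × 1.09 × 1.27 = 0.4568
σ²_T = Σσ²ᵢ + 2·Σσ_ij = 5.8014 + 2 × 3.4768 = 12.7550
α = (4/3)·(1 − 5.8014/12.7550) = 0.727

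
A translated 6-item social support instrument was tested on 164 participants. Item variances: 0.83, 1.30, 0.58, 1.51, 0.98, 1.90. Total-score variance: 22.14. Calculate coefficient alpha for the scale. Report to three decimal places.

ΣVar(i) = 0.83 + 1.30 + 0.58 + 1.51 + 0.98 + 1.90 = 7.10
α = (k/(k−1))·(1 − ΣVar(i)/Var(T)) = (6/5)·(1 − 7.10/22.14) = 0.815

α = 0.815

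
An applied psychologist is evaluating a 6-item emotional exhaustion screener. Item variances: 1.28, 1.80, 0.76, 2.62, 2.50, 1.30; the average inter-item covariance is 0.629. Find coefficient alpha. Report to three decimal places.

ΣVar(i) = 1.28 + 1.80 + 0.76 + 2.62 + 2.50 + 1.30 = 10.26
Sum of the 15 distinct covariances = 15 × 0.629 = 9.435
σ²_total = ΣVar(i) + 2·Σcov = 10.26 + 2 × 9.435 = 29.130
α = (6/5)·(1 − 10.26/29.130) = 0.777

coefficient alpha = 0.777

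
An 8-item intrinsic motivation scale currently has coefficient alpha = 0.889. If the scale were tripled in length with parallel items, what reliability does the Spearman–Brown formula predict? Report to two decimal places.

Length factor m = 3
α' = m·α / (1 + (m−1)·α)
   = 3 × 0.889 / (1 + (3 − 1) × 0.889)
   = 2.6670 / 2.7780 = 0.96

predicted reliability = 0.96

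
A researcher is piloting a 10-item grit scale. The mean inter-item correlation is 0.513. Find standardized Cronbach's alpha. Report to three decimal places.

Standardized α = k·r̄ / (1 + (k−1)·r̄) = 10 × 0.513 / (1 + 9 × 0.513)
  = 5.1300 / 5.6170 = 0.913

α = 0.913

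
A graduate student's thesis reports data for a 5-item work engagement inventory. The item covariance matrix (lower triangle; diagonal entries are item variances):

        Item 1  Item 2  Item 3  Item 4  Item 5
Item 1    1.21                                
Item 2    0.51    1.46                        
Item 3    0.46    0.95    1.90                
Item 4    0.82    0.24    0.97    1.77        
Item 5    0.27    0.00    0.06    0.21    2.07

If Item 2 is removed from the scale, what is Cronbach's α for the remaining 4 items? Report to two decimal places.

Remaining items: Item 1, Item 3, Item 4, Item 5 (k = 4).
Σσ²ᵢ = 1.21 + 1.90 + 1.77 + 2.07 = 6.95
total variance = 6.95 + 2 × 2.79 = 12.53
α (item deleted) = (4/3)·(1 − 6.95/12.53) = 0.59

α = 0.59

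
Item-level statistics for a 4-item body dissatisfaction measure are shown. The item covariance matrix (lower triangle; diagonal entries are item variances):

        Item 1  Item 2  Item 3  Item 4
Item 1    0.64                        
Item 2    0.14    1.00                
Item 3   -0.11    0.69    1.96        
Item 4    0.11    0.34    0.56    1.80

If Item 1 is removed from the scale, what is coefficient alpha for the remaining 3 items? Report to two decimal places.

Remaining items: Item 2, Item 3, Item 4 (k = 3).
Σσᵢ² = 1.00 + 1.96 + 1.80 = 4.76
σ²_total = 4.76 + 2 × 1.59 = 7.94
α (item deleted) = (3/2)·(1 − 4.76/7.94) = 0.60

α = 0.60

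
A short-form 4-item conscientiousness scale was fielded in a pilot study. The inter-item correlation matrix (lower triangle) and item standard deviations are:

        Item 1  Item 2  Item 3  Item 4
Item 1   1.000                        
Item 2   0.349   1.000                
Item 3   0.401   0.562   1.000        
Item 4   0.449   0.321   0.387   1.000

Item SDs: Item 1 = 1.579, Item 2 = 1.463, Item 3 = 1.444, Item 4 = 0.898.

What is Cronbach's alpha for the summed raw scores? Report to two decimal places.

Σσ²ᵢ = 1.579² + 1.463² + 1.444² + 0.898² = 7.5252
Covariances σ_ij = r_ij · s_i · s_j:
  σ(Item 1,Item 2) = 0.349 × 1.579 × 1.463 = 0.8062
  σ(Item 1,Item 3) = 0.401 × 1.579 × 1.444 = 0.9143
  σ(Item 1,Item 4) = 0.449 × 1.579 × 0.898 = 0.6367
  σ(Item 2,Item 3) = 0.562 × 1.463 × 1.444 = 1.1873
  σ(Item 2,Item 4) = 0.321 × 1.463 × 0.898 = 0.4217
  σ(Item 3,Item 4) = 0.387 × 1.444 × 0.898 = 0.5018
σ²_T = Σσ²ᵢ + 2·Σσ_ij = 7.5252 + 2 × 4.4680 = 16.4612
α = (4/3)·(1 − 7.5252/16.4612) = 0.72

α = 0.72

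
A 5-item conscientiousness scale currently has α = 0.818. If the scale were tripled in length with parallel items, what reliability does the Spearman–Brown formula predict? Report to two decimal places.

predicted reliability = 0.93

Length factor m = 3
α' = m·α / (1 + (m−1)·α)
   = 3 × 0.818 / (1 + (3 − 1) × 0.818)
   = 2.4540 / 2.6360 = 0.93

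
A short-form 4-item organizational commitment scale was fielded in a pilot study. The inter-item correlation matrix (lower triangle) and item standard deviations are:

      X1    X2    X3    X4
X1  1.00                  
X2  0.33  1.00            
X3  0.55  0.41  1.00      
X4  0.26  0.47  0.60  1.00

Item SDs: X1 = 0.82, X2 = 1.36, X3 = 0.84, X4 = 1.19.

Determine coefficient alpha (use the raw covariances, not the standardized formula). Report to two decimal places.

coefficient alpha = 0.73

Σσ²ᵢ = 0.82² + 1.36² + 0.84² + 1.19² = 4.6437
Covariances σ_ij = r_ij · s_i · s_j:
  σ(X1,X2) = 0.33 × 0.82 × 1.36 = 0.3680
  σ(X1,X3) = 0.55 × 0.82 × 0.84 = 0.3788
  σ(X1,X4) = 0.26 × 0.82 × 1.19 = 0.2537
  σ(X2,X3) = 0.41 × 1.36 × 0.84 = 0.4684
  σ(X2,X4) = 0.47 × 1.36 × 1.19 = 0.7606
  σ(X3,X4) = 0.60 × 0.84 × 1.19 = 0.5998
σ²_T = Σσ²ᵢ + 2·Σσ_ij = 4.6437 + 2 × 2.8293 = 10.3023
α = (4/3)·(1 − 4.6437/10.3023) = 0.73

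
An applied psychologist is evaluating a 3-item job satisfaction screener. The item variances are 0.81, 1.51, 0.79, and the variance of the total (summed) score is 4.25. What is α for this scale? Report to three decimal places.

α = 0.402

sum of item variances = 0.81 + 1.51 + 0.79 = 3.11
α = (k/(k−1))·(1 − sum of item variances/total variance) = (3/2)·(1 − 3.11/4.25) = 0.402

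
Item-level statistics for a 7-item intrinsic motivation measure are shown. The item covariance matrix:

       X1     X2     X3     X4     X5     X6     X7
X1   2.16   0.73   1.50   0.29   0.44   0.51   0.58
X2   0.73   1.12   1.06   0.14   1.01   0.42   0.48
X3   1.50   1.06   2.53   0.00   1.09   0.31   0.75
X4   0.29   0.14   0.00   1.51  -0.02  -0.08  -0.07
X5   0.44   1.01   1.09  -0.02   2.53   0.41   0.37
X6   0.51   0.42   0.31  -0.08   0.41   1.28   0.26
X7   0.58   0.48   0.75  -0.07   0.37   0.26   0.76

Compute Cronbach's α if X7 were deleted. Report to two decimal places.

Remaining items: X1, X2, X3, X4, X5, X6 (k = 6).
Σσᵢ² = 2.16 + 1.12 + 2.53 + 1.51 + 2.53 + 1.28 = 11.13
σ²_total = 11.13 + 2 × 7.81 = 26.75
α (item deleted) = (6/5)·(1 − 11.13/26.75) = 0.70

Cronbach's α = 0.70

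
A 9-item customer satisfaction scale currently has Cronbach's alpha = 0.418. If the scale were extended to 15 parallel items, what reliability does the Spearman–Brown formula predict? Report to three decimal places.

Length factor m = 15/9 = 1.6667
α' = m·α / (1 + (m−1)·α)
   = 15/9 × 0.418 / (1 + (15/9 − 1) × 0.418)
   = 0.6967 / 1.2787 = 0.545

predicted reliability = 0.545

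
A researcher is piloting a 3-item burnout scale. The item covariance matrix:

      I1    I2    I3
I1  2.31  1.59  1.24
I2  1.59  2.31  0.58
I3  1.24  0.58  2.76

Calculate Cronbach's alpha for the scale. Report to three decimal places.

Cronbach's alpha = 0.720

Σσ²ᵢ = 2.31 + 2.31 + 2.76 = 7.38
Sum of off-diagonal covariances = 3.41
total variance = 7.38 + 2 × 3.41 = 14.20
α = (k/(k−1))·(1 − Σσ²ᵢ/total variance) = (3/2)·(1 − 7.38/14.20) = 0.720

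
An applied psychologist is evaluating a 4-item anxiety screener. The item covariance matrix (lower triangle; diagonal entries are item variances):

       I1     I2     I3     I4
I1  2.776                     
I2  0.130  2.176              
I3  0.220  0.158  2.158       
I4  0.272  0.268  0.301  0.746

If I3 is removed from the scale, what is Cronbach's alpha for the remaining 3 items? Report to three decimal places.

Remaining items: I1, I2, I4 (k = 3).
sum of item variances = 2.776 + 2.176 + 0.746 = 5.698
Var(T) = 5.698 + 2 × 0.670 = 7.038
α (item deleted) = (3/2)·(1 − 5.698/7.038) = 0.286

Cronbach's alpha = 0.286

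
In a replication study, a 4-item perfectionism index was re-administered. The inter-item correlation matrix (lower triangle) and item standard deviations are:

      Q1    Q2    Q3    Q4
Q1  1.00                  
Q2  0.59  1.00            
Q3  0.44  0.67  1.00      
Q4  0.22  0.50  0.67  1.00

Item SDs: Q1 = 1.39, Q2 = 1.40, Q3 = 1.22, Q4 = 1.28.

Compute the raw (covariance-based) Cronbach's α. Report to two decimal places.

Cronbach's α = 0.81

Σσ²ᵢ = 1.39² + 1.40² + 1.22² + 1.28² = 7.0189
Covariances σ_ij = r_ij · s_i · s_j:
  σ(Q1,Q2) = 0.59 × 1.39 × 1.40 = 1.1481
  σ(Q1,Q3) = 0.44 × 1.39 × 1.22 = 0.7462
  σ(Q1,Q4) = 0.22 × 1.39 × 1.28 = 0.3914
  σ(Q2,Q3) = 0.67 × 1.40 × 1.22 = 1.1444
  σ(Q2,Q4) = 0.50 × 1.40 × 1.28 = 0.8960
  σ(Q3,Q4) = 0.67 × 1.22 × 1.28 = 1.0463
σ²_T = Σσ²ᵢ + 2·Σσ_ij = 7.0189 + 2 × 5.3724 = 17.7637
α = (4/3)·(1 − 7.0189/17.7637) = 0.81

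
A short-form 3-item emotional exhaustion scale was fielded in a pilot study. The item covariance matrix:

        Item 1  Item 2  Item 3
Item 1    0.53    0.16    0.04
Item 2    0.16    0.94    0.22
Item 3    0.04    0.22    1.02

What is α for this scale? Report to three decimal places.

α = 0.378

Σσᵢ² = 0.53 + 0.94 + 1.02 = 2.49
Sum of the distinct covariances = 0.42
σ²_T = 2.49 + 2 × 0.42 = 3.33
α = (k/(k−1))·(1 − Σσᵢ²/σ²_T) = (3/2)·(1 − 2.49/3.33) = 0.378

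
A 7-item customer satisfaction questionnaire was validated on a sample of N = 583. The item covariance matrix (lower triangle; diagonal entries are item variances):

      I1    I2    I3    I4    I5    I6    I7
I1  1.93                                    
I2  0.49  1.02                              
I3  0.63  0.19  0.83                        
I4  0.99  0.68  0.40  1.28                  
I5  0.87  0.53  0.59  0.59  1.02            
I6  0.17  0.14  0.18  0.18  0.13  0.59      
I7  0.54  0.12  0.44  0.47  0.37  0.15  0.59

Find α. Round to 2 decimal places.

Σσ²ᵢ = 1.93 + 1.02 + 0.83 + 1.28 + 1.02 + 0.59 + 0.59 = 7.26
Σ_{i<j} σ_ij = 8.85
σ²_total = 7.26 + 2 × 8.85 = 24.96
α = (k/(k−1))·(1 − Σσ²ᵢ/σ²_total) = (7/6)·(1 − 7.26/24.96) = 0.83

α = 0.83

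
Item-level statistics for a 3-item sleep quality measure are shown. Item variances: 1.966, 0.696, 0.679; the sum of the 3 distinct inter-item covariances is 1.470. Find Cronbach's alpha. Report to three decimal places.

Cronbach's alpha = 0.702

sum of item variances = 1.966 + 0.696 + 0.679 = 3.341
Sum of distinct covariances = 1.470
σ²_total = sum of item variances + 2·Σcov = 3.341 + 2 × 1.470 = 6.281
α = (3/2)·(1 − 3.341/6.281) = 0.702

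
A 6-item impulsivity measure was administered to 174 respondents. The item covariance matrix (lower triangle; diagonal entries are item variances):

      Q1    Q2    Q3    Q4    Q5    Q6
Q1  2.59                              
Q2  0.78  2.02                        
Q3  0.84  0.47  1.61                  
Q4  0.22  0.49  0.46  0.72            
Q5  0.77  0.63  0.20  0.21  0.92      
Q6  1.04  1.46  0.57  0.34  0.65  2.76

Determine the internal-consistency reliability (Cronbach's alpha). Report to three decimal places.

Cronbach's alpha = 0.759

Σσ²ᵢ = 2.59 + 2.02 + 1.61 + 0.72 + 0.92 + 2.76 = 10.62
Sum of the distinct covariances = 9.13
total variance = 10.62 + 2 × 9.13 = 28.88
α = (k/(k−1))·(1 − Σσ²ᵢ/total variance) = (6/5)·(1 − 10.62/28.88) = 0.759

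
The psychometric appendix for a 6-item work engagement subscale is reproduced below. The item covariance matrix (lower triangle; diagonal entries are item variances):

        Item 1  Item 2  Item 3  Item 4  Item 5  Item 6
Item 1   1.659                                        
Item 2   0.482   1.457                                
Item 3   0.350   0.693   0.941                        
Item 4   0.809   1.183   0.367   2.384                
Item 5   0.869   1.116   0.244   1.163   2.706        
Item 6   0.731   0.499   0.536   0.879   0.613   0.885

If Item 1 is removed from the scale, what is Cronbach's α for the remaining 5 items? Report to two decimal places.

Remaining items: Item 2, Item 3, Item 4, Item 5, Item 6 (k = 5).
Σσᵢ² = 1.457 + 0.941 + 2.384 + 2.706 + 0.885 = 8.373
total variance = 8.373 + 2 × 7.293 = 22.959
α (item deleted) = (5/4)·(1 − 8.373/22.959) = 0.79

α = 0.79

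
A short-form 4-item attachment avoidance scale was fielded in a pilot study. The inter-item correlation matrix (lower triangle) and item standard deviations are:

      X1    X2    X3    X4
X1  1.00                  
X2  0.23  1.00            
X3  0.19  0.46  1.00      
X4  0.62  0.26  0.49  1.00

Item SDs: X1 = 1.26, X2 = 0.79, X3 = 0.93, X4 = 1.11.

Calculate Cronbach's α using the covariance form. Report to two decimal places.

α = 0.70

Σσ²ᵢ = 1.26² + 0.79² + 0.93² + 1.11² = 4.3087
Covariances σ_ij = r_ij · s_i · s_j:
  σ(X1,X2) = 0.23 × 1.26 × 0.79 = 0.2289
  σ(X1,X3) = 0.19 × 1.26 × 0.93 = 0.2226
  σ(X1,X4) = 0.62 × 1.26 × 1.11 = 0.8671
  σ(X2,X3) = 0.46 × 0.79 × 0.93 = 0.3380
  σ(X2,X4) = 0.26 × 0.79 × 1.11 = 0.2280
  σ(X3,X4) = 0.49 × 0.93 × 1.11 = 0.5058
σ²_T = Σσ²ᵢ + 2·Σσ_ij = 4.3087 + 2 × 2.3904 = 9.0895
α = (4/3)·(1 − 4.3087/9.0895) = 0.70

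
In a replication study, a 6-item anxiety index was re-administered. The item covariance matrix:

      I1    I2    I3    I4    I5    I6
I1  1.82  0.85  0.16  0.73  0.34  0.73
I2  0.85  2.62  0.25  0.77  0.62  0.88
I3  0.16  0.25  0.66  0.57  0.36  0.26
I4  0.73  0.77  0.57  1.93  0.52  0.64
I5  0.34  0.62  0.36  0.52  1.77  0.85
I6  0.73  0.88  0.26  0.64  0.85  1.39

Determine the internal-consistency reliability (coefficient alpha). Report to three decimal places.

α = 0.751

sum of item variances = 1.82 + 2.62 + 0.66 + 1.93 + 1.77 + 1.39 = 10.19
Σ_{i<j} σ_ij = 8.53
Var(T) = 10.19 + 2 × 8.53 = 27.25
α = (k/(k−1))·(1 − sum of item variances/Var(T)) = (6/5)·(1 − 10.19/27.25) = 0.751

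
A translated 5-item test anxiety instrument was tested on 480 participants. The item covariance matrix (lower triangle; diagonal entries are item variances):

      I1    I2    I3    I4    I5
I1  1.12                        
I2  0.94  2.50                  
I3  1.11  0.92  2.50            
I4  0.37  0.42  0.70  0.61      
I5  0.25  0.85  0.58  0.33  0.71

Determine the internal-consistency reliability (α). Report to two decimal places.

sum of item variances = 1.12 + 2.50 + 2.50 + 0.61 + 0.71 = 7.44
Sum of the distinct covariances = 6.47
σ²_T = 7.44 + 2 × 6.47 = 20.38
α = (k/(k−1))·(1 − sum of item variances/σ²_T) = (5/4)·(1 − 7.44/20.38) = 0.79

α = 0.79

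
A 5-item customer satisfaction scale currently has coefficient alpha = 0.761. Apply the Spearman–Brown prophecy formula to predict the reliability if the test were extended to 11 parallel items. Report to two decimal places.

predicted reliability = 0.88

Length factor m = 11/5 = 2.2000
α' = m·α / (1 + (m−1)·α)
   = 11/5 × 0.761 / (1 + (11/5 − 1) × 0.761)
   = 1.6742 / 1.9132 = 0.88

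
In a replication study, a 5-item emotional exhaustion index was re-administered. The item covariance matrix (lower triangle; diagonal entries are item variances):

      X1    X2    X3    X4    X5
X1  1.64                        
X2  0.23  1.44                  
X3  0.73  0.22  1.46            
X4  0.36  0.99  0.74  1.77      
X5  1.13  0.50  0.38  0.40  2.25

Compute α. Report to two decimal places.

ΣVar(i) = 1.64 + 1.44 + 1.46 + 1.77 + 2.25 = 8.56
Sum of the distinct covariances = 5.68
σ²_total = 8.56 + 2 × 5.68 = 19.92
α = (k/(k−1))·(1 − ΣVar(i)/σ²_total) = (5/4)·(1 − 8.56/19.92) = 0.71

α = 0.71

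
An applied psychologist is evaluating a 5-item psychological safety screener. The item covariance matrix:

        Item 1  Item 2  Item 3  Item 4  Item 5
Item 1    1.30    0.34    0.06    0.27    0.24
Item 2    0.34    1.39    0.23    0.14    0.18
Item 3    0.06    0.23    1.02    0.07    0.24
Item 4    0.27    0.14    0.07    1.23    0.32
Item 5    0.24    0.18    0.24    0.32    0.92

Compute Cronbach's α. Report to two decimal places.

α = 0.52

sum of item variances = 1.30 + 1.39 + 1.02 + 1.23 + 0.92 = 5.86
Sum of the distinct covariances = 2.09
Var(T) = 5.86 + 2 × 2.09 = 10.04
α = (k/(k−1))·(1 − sum of item variances/Var(T)) = (5/4)·(1 − 5.86/10.04) = 0.52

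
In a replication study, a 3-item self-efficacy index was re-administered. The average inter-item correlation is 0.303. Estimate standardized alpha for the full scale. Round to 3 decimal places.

standardized alpha = 0.566

Standardized α = k·r̄ / (1 + (k−1)·r̄) = 3 × 0.303 / (1 + 2 × 0.303)
  = 0.9090 / 1.6060 = 0.566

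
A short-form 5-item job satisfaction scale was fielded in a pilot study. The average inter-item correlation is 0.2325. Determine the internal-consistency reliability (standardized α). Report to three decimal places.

standardized α = 0.602

Standardized α = k·r̄ / (1 + (k−1)·r̄) = 5 × 0.2325 / (1 + 4 × 0.2325)
  = 1.1625 / 1.9300 = 0.602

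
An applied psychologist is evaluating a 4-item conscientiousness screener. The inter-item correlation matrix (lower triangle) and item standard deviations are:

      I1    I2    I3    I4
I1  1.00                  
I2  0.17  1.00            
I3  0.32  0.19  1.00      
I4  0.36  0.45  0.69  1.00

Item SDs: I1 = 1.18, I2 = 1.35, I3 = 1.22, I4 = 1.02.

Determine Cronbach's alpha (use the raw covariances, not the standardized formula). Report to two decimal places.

Σσ²ᵢ = 1.18² + 1.35² + 1.22² + 1.02² = 5.7437
Covariances σ_ij = r_ij · s_i · s_j:
  σ(I1,I2) = 0.17 × 1.18 × 1.35 = 0.2708
  σ(I1,I3) = 0.32 × 1.18 × 1.22 = 0.4607
  σ(I1,I4) = 0.36 × 1.18 × 1.02 = 0.4333
  σ(I2,I3) = 0.19 × 1.35 × 1.22 = 0.3129
  σ(I2,I4) = 0.45 × 1.35 × 1.02 = 0.6197
  σ(I3,I4) = 0.69 × 1.22 × 1.02 = 0.8586
σ²_T = Σσ²ᵢ + 2·Σσ_ij = 5.7437 + 2 × 2.9560 = 11.6557
α = (4/3)·(1 − 5.7437/11.6557) = 0.68

α = 0.68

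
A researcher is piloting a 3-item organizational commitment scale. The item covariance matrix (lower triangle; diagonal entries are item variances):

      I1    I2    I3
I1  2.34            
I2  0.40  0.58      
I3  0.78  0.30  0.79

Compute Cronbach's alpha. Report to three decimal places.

Cronbach's alpha = 0.666

Σσ²ᵢ = 2.34 + 0.58 + 0.79 = 3.71
Sum of off-diagonal covariances = 1.48
σ²_T = 3.71 + 2 × 1.48 = 6.67
α = (k/(k−1))·(1 − Σσ²ᵢ/σ²_T) = (3/2)·(1 − 3.71/6.67) = 0.666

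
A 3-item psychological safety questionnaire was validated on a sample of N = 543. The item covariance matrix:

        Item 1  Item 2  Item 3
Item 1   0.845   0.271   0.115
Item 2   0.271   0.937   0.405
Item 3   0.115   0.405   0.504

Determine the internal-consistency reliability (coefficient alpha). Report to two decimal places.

coefficient alpha = 0.61

Σσᵢ² = 0.845 + 0.937 + 0.504 = 2.286
Sum of the distinct covariances = 0.791
Var(T) = 2.286 + 2 × 0.791 = 3.868
α = (k/(k−1))·(1 − Σσᵢ²/Var(T)) = (3/2)·(1 − 2.286/3.868) = 0.61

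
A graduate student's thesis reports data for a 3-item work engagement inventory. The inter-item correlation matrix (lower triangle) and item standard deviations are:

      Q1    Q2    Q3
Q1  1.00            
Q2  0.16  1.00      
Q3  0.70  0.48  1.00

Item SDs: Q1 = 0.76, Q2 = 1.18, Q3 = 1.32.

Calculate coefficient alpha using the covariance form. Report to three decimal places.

Σσ²ᵢ = 0.76² + 1.18² + 1.32² = 3.7124
Covariances σ_ij = r_ij · s_i · s_j:
  σ(Q1,Q2) = 0.16 × 0.76 × 1.18 = 0.1435
  σ(Q1,Q3) = 0.70 × 0.76 × 1.32 = 0.7022
  σ(Q2,Q3) = 0.48 × 1.18 × 1.32 = 0.7476
σ²_T = Σσ²ᵢ + 2·Σσ_ij = 3.7124 + 2 × 1.5933 = 6.8990
α = (3/2)·(1 − 3.7124/6.8990) = 0.693

coefficient alpha = 0.693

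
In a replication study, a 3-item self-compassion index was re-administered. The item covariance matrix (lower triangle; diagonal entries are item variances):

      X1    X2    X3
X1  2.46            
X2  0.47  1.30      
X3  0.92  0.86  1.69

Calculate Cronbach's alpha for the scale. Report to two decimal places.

ΣVar(i) = 2.46 + 1.30 + 1.69 = 5.45
Sum of the distinct covariances = 2.25
σ²_T = 5.45 + 2 × 2.25 = 9.95
α = (k/(k−1))·(1 − ΣVar(i)/σ²_T) = (3/2)·(1 − 5.45/9.95) = 0.68

Cronbach's alpha = 0.68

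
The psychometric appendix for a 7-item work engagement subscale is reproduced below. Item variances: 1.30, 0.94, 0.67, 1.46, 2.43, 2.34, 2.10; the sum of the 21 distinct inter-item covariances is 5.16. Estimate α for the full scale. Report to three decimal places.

α = 0.558

ΣVar(i) = 1.30 + 0.94 + 0.67 + 1.46 + 2.43 + 2.34 + 2.10 = 11.24
Sum of distinct covariances = 5.16
Var(T) = ΣVar(i) + 2·Σcov = 11.24 + 2 × 5.16 = 21.56
α = (7/6)·(1 − 11.24/21.56) = 0.558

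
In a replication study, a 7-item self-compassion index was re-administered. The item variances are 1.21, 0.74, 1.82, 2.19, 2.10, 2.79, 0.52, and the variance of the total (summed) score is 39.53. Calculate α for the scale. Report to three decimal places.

Σσᵢ² = 1.21 + 0.74 + 1.82 + 2.19 + 2.10 + 2.79 + 0.52 = 11.37
α = (k/(k−1))·(1 − Σσᵢ²/Var(T)) = (7/6)·(1 − 11.37/39.53) = 0.831

α = 0.831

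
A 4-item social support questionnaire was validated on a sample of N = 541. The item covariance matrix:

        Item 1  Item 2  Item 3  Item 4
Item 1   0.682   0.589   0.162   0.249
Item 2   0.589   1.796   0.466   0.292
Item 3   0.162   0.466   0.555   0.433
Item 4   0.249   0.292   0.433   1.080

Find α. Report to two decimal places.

Σσ²ᵢ = 0.682 + 1.796 + 0.555 + 1.080 = 4.113
Σ_{i<j} σ_ij = 2.191
σ²_total = 4.113 + 2 × 2.191 = 8.495
α = (k/(k−1))·(1 − Σσ²ᵢ/σ²_total) = (4/3)·(1 − 4.113/8.495) = 0.69

α = 0.69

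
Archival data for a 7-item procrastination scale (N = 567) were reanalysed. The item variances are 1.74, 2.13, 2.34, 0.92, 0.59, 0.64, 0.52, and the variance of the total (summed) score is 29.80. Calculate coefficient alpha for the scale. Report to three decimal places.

Σσ²ᵢ = 1.74 + 2.13 + 2.34 + 0.92 + 0.59 + 0.64 + 0.52 = 8.88
α = (k/(k−1))·(1 − Σσ²ᵢ/Var(T)) = (7/6)·(1 − 8.88/29.80) = 0.819

α = 0.819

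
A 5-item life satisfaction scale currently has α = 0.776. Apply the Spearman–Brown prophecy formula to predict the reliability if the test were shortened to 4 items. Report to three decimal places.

Length factor m = 4/5 = 0.8000
α' = m·α / (1 − (1−m)·α)
   = 4/5 × 0.776 / (1 − (1 − 4/5) × 0.776)
   = 0.6208 / 0.8448 = 0.735

predicted reliability = 0.735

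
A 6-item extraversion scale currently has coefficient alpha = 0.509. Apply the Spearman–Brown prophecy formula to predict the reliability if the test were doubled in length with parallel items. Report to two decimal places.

predicted reliability = 0.67

Length factor m = 2
α' = m·α / (1 + (m−1)·α)
   = 2 × 0.509 / (1 + (2 − 1) × 0.509)
   = 1.0180 / 1.5090 = 0.67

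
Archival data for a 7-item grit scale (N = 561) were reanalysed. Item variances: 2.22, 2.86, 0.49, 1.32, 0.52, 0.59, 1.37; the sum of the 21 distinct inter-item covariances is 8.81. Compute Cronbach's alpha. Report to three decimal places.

ΣVar(i) = 2.22 + 2.86 + 0.49 + 1.32 + 0.52 + 0.59 + 1.37 = 9.37
Sum of distinct covariances = 8.81
σ²_T = ΣVar(i) + 2·Σcov = 9.37 + 2 × 8.81 = 26.99
α = (7/6)·(1 − 9.37/26.99) = 0.762

Cronbach's alpha = 0.762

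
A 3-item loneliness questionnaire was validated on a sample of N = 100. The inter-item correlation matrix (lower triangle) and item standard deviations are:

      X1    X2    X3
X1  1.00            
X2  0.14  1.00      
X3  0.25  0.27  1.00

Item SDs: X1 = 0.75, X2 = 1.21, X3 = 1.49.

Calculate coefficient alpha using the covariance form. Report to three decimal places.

coefficient alpha = 0.444

Σσ²ᵢ = 0.75² + 1.21² + 1.49² = 4.2467
Covariances σ_ij = r_ij · s_i · s_j:
  σ(X1,X2) = 0.14 × 0.75 × 1.21 = 0.1270
  σ(X1,X3) = 0.25 × 0.75 × 1.49 = 0.2794
  σ(X2,X3) = 0.27 × 1.21 × 1.49 = 0.4868
σ²_T = Σσ²ᵢ + 2·Σσ_ij = 4.2467 + 2 × 0.8932 = 6.0331
α = (3/2)·(1 − 4.2467/6.0331) = 0.444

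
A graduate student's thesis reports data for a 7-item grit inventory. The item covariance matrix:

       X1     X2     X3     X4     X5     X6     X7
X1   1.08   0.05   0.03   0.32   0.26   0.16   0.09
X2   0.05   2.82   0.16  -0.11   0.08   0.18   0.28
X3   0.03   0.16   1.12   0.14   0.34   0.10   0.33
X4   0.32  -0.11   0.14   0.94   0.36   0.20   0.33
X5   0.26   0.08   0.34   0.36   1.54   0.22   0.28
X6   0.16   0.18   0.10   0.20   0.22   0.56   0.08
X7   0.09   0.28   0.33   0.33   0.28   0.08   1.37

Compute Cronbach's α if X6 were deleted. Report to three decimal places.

Cronbach's α = 0.478

Remaining items: X1, X2, X3, X4, X5, X7 (k = 6).
Σσᵢ² = 1.08 + 2.82 + 1.12 + 0.94 + 1.54 + 1.37 = 8.87
σ²_T = 8.87 + 2 × 2.94 = 14.75
α (item deleted) = (6/5)·(1 − 8.87/14.75) = 0.478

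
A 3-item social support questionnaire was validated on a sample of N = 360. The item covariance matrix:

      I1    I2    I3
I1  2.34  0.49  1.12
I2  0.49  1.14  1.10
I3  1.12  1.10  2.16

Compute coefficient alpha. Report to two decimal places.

α = 0.74

Σσ²ᵢ = 2.34 + 1.14 + 2.16 = 5.64
Sum of the distinct covariances = 2.71
total variance = 5.64 + 2 × 2.71 = 11.06
α = (k/(k−1))·(1 − Σσ²ᵢ/total variance) = (3/2)·(1 − 5.64/11.06) = 0.74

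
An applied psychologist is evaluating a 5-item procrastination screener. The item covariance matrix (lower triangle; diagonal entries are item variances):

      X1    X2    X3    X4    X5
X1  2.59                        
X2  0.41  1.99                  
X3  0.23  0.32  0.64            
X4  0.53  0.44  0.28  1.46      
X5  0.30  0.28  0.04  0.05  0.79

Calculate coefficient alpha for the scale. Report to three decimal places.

coefficient alpha = 0.544

ΣVar(i) = 2.59 + 1.99 + 0.64 + 1.46 + 0.79 = 7.47
Σ_{i<j} σ_ij = 2.88
total variance = 7.47 + 2 × 2.88 = 13.23
α = (k/(k−1))·(1 − ΣVar(i)/total variance) = (5/4)·(1 − 7.47/13.23) = 0.544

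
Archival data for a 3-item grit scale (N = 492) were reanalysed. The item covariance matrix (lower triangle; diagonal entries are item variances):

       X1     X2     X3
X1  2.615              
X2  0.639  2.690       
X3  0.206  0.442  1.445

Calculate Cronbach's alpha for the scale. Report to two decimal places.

α = 0.41

ΣVar(i) = 2.615 + 2.690 + 1.445 = 6.750
Sum of off-diagonal covariances = 1.287
total variance = 6.750 + 2 × 1.287 = 9.324
α = (k/(k−1))·(1 − ΣVar(i)/total variance) = (3/2)·(1 − 6.750/9.324) = 0.41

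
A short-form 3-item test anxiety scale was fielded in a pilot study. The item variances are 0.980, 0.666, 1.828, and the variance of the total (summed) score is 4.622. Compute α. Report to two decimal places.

Σσᵢ² = 0.980 + 0.666 + 1.828 = 3.474
α = (k/(k−1))·(1 − Σσᵢ²/σ²_total) = (3/2)·(1 − 3.474/4.622) = 0.37

α = 0.37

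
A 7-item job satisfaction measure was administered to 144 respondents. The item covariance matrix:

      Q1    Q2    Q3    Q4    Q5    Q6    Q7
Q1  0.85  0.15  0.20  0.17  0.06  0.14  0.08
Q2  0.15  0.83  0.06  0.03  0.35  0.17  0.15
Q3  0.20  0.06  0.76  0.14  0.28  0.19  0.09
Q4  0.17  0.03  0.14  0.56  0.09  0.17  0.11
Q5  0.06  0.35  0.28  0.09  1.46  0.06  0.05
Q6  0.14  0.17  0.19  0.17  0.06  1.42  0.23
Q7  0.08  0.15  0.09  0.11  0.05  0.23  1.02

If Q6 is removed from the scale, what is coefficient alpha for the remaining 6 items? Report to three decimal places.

Remaining items: Q1, Q2, Q3, Q4, Q5, Q7 (k = 6).
sum of item variances = 0.85 + 0.83 + 0.76 + 0.56 + 1.46 + 1.02 = 5.48
σ²_total = 5.48 + 2 × 2.01 = 9.50
α (item deleted) = (6/5)·(1 − 5.48/9.50) = 0.508

α = 0.508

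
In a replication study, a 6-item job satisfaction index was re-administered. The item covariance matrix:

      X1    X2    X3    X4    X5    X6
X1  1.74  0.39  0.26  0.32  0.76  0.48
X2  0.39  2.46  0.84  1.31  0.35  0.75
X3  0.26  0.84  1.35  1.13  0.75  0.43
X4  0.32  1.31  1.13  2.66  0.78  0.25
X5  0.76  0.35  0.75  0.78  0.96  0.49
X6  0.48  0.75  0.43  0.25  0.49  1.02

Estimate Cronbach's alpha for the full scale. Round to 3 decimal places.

Cronbach's alpha = 0.775

Σσᵢ² = 1.74 + 2.46 + 1.35 + 2.66 + 0.96 + 1.02 = 10.19
Σ_{i<j} σ_ij = 9.29
Var(T) = 10.19 + 2 × 9.29 = 28.77
α = (k/(k−1))·(1 − Σσᵢ²/Var(T)) = (6/5)·(1 − 10.19/28.77) = 0.775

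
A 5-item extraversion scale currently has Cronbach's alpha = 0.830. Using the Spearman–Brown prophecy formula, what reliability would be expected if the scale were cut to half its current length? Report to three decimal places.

Length factor m = 1/2
α' = m·α / (1 − (1−m)·α)
   = 1/2 × 0.830 / (1 − (1 − 1/2) × 0.830)
   = 0.4150 / 0.5850 = 0.709

predicted reliability = 0.709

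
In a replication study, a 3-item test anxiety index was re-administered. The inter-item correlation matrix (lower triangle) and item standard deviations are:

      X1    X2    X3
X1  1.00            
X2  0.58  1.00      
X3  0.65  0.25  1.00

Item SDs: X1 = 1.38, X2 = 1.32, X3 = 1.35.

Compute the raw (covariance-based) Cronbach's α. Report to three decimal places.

Σσ²ᵢ = 1.38² + 1.32² + 1.35² = 5.4693
Covariances σ_ij = r_ij · s_i · s_j:
  σ(X1,X2) = 0.58 × 1.38 × 1.32 = 1.0565
  σ(X1,X3) = 0.65 × 1.38 × 1.35 = 1.2109
  σ(X2,X3) = 0.25 × 1.32 × 1.35 = 0.4455
σ²_T = Σσ²ᵢ + 2·Σσ_ij = 5.4693 + 2 × 2.7129 = 10.8951
α = (3/2)·(1 − 5.4693/10.8951) = 0.747

α = 0.747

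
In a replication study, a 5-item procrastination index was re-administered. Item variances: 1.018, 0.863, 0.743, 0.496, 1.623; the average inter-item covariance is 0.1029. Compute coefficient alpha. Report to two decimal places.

Σσ²ᵢ = 1.018 + 0.863 + 0.743 + 0.496 + 1.623 = 4.743
Sum of the 10 distinct covariances = 10 × 0.1029 = 1.0290
total variance = Σσ²ᵢ + 2·Σcov = 4.743 + 2 × 1.0290 = 6.8010
α = (5/4)·(1 − 4.743/6.8010) = 0.38

α = 0.38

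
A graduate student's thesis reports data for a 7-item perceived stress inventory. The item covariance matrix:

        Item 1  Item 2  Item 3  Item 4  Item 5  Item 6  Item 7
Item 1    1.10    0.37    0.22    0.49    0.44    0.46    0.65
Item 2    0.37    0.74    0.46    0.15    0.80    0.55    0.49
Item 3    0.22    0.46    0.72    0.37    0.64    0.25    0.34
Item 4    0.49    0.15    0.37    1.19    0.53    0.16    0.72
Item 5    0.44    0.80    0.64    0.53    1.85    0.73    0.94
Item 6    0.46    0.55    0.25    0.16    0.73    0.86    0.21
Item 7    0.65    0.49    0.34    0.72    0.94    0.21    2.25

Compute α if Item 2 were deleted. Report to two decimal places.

Remaining items: Item 1, Item 3, Item 4, Item 5, Item 6, Item 7 (k = 6).
ΣVar(i) = 1.10 + 0.72 + 1.19 + 1.85 + 0.86 + 2.25 = 7.97
σ²_total = 7.97 + 2 × 7.15 = 22.27
α (item deleted) = (6/5)·(1 − 7.97/22.27) = 0.77

α = 0.77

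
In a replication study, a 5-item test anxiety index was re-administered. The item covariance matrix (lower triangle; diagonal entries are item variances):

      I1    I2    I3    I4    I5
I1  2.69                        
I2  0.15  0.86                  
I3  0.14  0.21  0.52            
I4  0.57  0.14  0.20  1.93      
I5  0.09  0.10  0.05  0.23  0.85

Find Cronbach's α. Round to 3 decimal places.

sum of item variances = 2.69 + 0.86 + 0.52 + 1.93 + 0.85 = 6.85
Sum of off-diagonal covariances = 1.88
σ²_total = 6.85 + 2 × 1.88 = 10.61
α = (k/(k−1))·(1 − sum of item variances/σ²_total) = (5/4)·(1 − 6.85/10.61) = 0.443

Cronbach's α = 0.443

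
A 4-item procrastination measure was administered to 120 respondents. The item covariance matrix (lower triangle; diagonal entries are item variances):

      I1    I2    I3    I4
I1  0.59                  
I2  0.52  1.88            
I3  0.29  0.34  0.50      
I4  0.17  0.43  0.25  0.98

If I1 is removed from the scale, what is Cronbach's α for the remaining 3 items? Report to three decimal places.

Cronbach's α = 0.567

Remaining items: I2, I3, I4 (k = 3).
ΣVar(i) = 1.88 + 0.50 + 0.98 = 3.36
σ²_T = 3.36 + 2 × 1.02 = 5.40
α (item deleted) = (3/2)·(1 − 3.36/5.40) = 0.567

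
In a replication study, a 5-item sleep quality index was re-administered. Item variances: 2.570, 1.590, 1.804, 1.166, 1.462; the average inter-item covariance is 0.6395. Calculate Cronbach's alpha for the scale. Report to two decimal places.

ΣVar(i) = 2.570 + 1.590 + 1.804 + 1.166 + 1.462 = 8.592
Sum of the 10 distinct covariances = 10 × 0.6395 = 6.3950
Var(T) = ΣVar(i) + 2·Σcov = 8.592 + 2 × 6.3950 = 21.3820
α = (5/4)·(1 − 8.592/21.3820) = 0.75

α = 0.75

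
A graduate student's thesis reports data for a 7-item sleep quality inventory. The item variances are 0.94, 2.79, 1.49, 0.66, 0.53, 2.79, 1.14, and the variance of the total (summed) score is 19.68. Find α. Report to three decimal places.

α = 0.554

ΣVar(i) = 0.94 + 2.79 + 1.49 + 0.66 + 0.53 + 2.79 + 1.14 = 10.34
α = (k/(k−1))·(1 − ΣVar(i)/σ²_total) = (7/6)·(1 − 10.34/19.68) = 0.554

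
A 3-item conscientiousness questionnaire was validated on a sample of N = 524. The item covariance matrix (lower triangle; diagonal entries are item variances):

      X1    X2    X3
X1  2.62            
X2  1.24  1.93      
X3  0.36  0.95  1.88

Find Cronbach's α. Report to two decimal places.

sum of item variances = 2.62 + 1.93 + 1.88 = 6.43
Σ_{i<j} σ_ij = 2.55
σ²_T = 6.43 + 2 × 2.55 = 11.53
α = (k/(k−1))·(1 − sum of item variances/σ²_T) = (3/2)·(1 − 6.43/11.53) = 0.66

Cronbach's α = 0.66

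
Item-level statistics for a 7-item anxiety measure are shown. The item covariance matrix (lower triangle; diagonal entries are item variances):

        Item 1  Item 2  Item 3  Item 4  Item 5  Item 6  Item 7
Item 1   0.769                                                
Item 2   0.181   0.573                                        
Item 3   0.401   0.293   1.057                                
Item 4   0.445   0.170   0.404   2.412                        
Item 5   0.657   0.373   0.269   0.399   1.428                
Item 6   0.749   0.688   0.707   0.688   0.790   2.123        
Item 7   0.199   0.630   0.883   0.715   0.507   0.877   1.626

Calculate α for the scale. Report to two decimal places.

sum of item variances = 0.769 + 0.573 + 1.057 + 2.412 + 1.428 + 2.123 + 1.626 = 9.988
Sum of the distinct covariances = 11.025
Var(T) = 9.988 + 2 × 11.025 = 32.038
α = (k/(k−1))·(1 − sum of item variances/Var(T)) = (7/6)·(1 − 9.988/32.038) = 0.80

α = 0.80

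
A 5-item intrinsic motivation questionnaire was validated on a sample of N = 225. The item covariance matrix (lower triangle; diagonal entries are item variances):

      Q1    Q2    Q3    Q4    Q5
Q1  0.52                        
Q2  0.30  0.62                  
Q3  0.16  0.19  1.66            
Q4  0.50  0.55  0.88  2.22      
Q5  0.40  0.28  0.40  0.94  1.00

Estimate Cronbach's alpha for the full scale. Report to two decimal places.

α = 0.76

ΣVar(i) = 0.52 + 0.62 + 1.66 + 2.22 + 1.00 = 6.02
Sum of off-diagonal covariances = 4.60
Var(T) = 6.02 + 2 × 4.60 = 15.22
α = (k/(k−1))·(1 − ΣVar(i)/Var(T)) = (5/4)·(1 − 6.02/15.22) = 0.76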